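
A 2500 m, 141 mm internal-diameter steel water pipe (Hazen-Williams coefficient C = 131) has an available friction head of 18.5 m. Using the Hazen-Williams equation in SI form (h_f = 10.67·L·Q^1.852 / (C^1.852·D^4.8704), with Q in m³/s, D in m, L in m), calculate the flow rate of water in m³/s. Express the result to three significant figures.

Q ≈ 0.0149 m³/s

Rearranging: Q = [h_f·C^1.852·D^4.8704 / (10.67·L)]^(1/1.852)
Q = [18.5·131^1.852·0.141^4.8704 / (10.67·2500)]^0.540 = 0.01493 m³/s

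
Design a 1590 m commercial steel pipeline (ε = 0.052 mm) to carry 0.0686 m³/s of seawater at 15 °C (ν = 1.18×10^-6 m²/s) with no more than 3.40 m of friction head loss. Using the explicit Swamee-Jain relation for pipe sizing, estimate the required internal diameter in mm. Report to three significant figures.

Swamee-Jain (Type III): D = 0.66·[ε^1.25·(LQ²/(gh_f))^4.75 + ν·Q^9.4·(L/(gh_f))^5.2]^0.04
LQ²/(gh_f) = 0.2243; L/(gh_f) = 47.67
Term 1 = ε^1.25·(…)^4.75 = 3.65×10^-9; Term 2 = ν·Q^9.4·(…)^5.2 = 7.25×10^-9
D = 0.66·(3.65×10^-9 + 7.25×10^-9)^0.04 = 0.3170 m = 317 mm
Check: V = 0.869 m/s, Re = 2.34×10^5, f = 0.01652, h_f = 3.19 m ≈ 3.40 m ✓

D ≈ 317 mm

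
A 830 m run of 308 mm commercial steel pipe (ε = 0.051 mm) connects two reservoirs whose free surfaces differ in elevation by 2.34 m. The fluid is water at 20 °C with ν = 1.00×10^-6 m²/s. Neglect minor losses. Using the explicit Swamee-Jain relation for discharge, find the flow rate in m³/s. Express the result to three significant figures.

Swamee-Jain (Type II): Q = -0.965·√(gD⁵h_f/L)·ln[ε/(3.7D) + √(3.17ν²L/(gD³h_f))]
√(gD⁵h_f/L) = √(9.81·0.308⁵·2.34/830) = 0.008755
ε/(3.7D) = 4.48×10^-5; √(3.17ν²L/(gD³h_f)) = 6.26×10^-5
Q = -0.965·0.008755·ln(1.074×10^-4) = 0.07722 m³/s
Check: V = 1.04 m/s, Re = 3.19×10^5, f = 0.01591, h_f = 2.35 m ≈ 2.34 m ✓

Q ≈ 0.0772 m³/s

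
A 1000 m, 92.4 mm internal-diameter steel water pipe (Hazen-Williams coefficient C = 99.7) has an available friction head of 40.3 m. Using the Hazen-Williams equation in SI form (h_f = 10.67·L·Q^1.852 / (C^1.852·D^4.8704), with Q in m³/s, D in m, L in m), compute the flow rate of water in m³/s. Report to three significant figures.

Rearranging: Q = [h_f·C^1.852·D^4.8704 / (10.67·L)]^(1/1.852)
Q = [40.3·99.7^1.852·0.0924^4.8704 / (10.67·1000)]^0.540 = 0.009341 m³/s

Q ≈ 0.00934 m³/s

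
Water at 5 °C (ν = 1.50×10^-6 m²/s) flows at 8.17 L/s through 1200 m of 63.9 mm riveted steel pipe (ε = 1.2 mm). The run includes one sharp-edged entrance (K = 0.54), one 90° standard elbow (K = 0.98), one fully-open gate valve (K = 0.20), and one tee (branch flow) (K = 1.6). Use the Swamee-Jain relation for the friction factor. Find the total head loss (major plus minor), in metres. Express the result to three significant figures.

H_L ≈ 300 m

V = 4Q/(πD²) = 2.548 m/s; V²/2g = 0.3308 m
Re = 1.09×10^5, ε/D = 0.0188 → f = 0.04808 (Swamee-Jain)
Major: h_f = f(L/D)·V²/2g = 0.04808·18779·0.3308 = 298.7 m
Minor: ΣK = 3.32; h_m = ΣK·V²/2g = 1.098 m
Total H_L = 298.7 + 1.098 = 299.8 m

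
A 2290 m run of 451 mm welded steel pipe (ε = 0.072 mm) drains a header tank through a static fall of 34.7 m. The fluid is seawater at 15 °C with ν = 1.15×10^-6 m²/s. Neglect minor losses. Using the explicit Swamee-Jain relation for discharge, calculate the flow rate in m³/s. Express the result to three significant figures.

Q ≈ 0.493 m³/s

Swamee-Jain (Type II): Q = -0.965·√(gD⁵h_f/L)·ln[ε/(3.7D) + √(3.17ν²L/(gD³h_f))]
√(gD⁵h_f/L) = √(9.81·0.451⁵·34.7/2290) = 0.05267
ε/(3.7D) = 4.31×10^-5; √(3.17ν²L/(gD³h_f)) = 1.75×10^-5
Q = -0.965·0.05267·ln(6.068×10^-5) = 0.4935 m³/s
Check: V = 3.09 m/s, Re = 1.21×10^6, f = 0.01414, h_f = 34.9 m ≈ 34.7 m ✓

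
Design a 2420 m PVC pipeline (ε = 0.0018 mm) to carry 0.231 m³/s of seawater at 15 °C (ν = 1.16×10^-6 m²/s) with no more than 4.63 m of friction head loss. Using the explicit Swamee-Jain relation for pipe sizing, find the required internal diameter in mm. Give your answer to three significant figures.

Swamee-Jain (Type III): D = 0.66·[ε^1.25·(LQ²/(gh_f))^4.75 + ν·Q^9.4·(L/(gh_f))^5.2]^0.04
LQ²/(gh_f) = 2.843; L/(gh_f) = 53.28
Term 1 = ε^1.25·(…)^4.75 = 9.43×10^-6; Term 2 = ν·Q^9.4·(…)^5.2 = 0.00115
D = 0.66·(9.43×10^-6 + 0.00115)^0.04 = 0.5036 m = 504 mm
Check: V = 1.16 m/s, Re = 5.03×10^5, f = 0.01313, h_f = 4.32 m ≈ 4.63 m ✓

D ≈ 504 mm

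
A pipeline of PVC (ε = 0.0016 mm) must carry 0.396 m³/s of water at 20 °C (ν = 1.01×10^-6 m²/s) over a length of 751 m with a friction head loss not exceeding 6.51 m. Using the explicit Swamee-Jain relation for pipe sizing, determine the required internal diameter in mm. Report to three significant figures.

D ≈ 448 mm

Swamee-Jain (Type III): D = 0.66·[ε^1.25·(LQ²/(gh_f))^4.75 + ν·Q^9.4·(L/(gh_f))^5.2]^0.04
LQ²/(gh_f) = 1.844; L/(gh_f) = 11.76
Term 1 = ε^1.25·(…)^4.75 = 1.04×10^-6; Term 2 = ν·Q^9.4·(…)^5.2 = 6.15×10^-5
D = 0.66·(1.04×10^-6 + 6.15×10^-5)^0.04 = 0.4481 m = 448 mm
Check: V = 2.51 m/s, Re = 1.11×10^6, f = 0.01149, h_f = 6.19 m ≈ 6.51 m ✓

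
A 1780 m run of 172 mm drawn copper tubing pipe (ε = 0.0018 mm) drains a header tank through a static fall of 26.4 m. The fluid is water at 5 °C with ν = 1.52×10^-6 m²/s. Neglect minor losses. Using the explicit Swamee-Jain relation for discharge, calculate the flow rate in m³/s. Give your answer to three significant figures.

Q ≈ 0.0415 m³/s

Swamee-Jain (Type II): Q = -0.965·√(gD⁵h_f/L)·ln[ε/(3.7D) + √(3.17ν²L/(gD³h_f))]
√(gD⁵h_f/L) = √(9.81·0.172⁵·26.4/1780) = 0.004680
ε/(3.7D) = 2.83×10^-6; √(3.17ν²L/(gD³h_f)) = 9.95×10^-5
Q = -0.965·0.004680·ln(1.023×10^-4) = 0.04149 m³/s
Check: V = 1.79 m/s, Re = 2.02×10^5, f = 0.01560, h_f = 26.2 m ≈ 26.4 m ✓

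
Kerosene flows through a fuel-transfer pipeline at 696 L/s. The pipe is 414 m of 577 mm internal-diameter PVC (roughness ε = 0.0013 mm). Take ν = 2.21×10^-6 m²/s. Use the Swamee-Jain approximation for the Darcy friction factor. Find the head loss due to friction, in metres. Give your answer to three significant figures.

V = 4Q/(πD²) = 4·0.696/(π·0.577²) = 2.662 m/s
Re = VD/ν = 2.662·0.577/2.21×10^-6 = 6.95×10^5 → turbulent
ε/D = 0.0013/577 = 2.25×10^-6
Swamee-Jain: f = 0.01240
h_f = f(L/D)V²/(2g) = 0.01240·(414/0.577)·2.662²/(2·9.81) = 3.212 m

h_f ≈ 3.21 m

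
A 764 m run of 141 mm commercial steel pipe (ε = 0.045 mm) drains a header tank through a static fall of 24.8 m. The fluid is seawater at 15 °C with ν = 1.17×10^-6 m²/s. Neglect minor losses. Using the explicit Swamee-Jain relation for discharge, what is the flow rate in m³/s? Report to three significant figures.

Q ≈ 0.0356 m³/s

Swamee-Jain (Type II): Q = -0.965·√(gD⁵h_f/L)·ln[ε/(3.7D) + √(3.17ν²L/(gD³h_f))]
√(gD⁵h_f/L) = √(9.81·0.141⁵·24.8/764) = 0.004213
ε/(3.7D) = 8.63×10^-5; √(3.17ν²L/(gD³h_f)) = 6.97×10^-5
Q = -0.965·0.004213·ln(1.560×10^-4) = 0.03564 m³/s
Check: V = 2.28 m/s, Re = 2.75×10^5, f = 0.01733, h_f = 24.9 m ≈ 24.8 m ✓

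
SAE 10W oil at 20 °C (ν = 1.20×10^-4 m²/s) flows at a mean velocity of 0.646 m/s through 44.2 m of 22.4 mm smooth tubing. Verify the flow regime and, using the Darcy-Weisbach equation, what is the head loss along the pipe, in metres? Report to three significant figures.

Re = VD/ν = 0.646·0.02240/1.20×10^-4 = 121 → laminar (Re < 2300)
f = 64/Re = 0.5307
h_f = f(L/D)V²/(2g) = 0.5307·(44.2/0.02240)·0.646²/(2·9.81) = 22.28 m

h_f ≈ 22.3 m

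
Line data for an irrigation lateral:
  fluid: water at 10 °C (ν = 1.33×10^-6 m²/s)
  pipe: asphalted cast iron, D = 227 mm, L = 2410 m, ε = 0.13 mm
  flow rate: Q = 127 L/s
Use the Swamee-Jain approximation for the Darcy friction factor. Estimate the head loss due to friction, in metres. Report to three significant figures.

V = 4Q/(πD²) = 4·0.127/(π·0.227²) = 3.138 m/s
Re = VD/ν = 3.138·0.227/1.33×10^-6 = 5.36×10^5 → turbulent
ε/D = 0.13/227 = 5.73×10^-4
Swamee-Jain: f = 0.01816
h_f = f(L/D)V²/(2g) = 0.01816·(2410/0.227)·3.138²/(2·9.81) = 96.77 m

h_f ≈ 96.8 m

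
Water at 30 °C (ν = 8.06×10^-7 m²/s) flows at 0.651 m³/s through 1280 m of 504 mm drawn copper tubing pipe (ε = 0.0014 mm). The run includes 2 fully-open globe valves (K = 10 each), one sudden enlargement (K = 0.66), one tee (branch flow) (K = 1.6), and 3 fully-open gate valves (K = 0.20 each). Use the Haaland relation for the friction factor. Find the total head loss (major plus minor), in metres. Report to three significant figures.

H_L ≈ 26.7 m

V = 4Q/(πD²) = 3.263 m/s; V²/2g = 0.5427 m
Re = 2.04×10^6, ε/D = 2.78×10^-6 → f = 0.01039 (Haaland)
Major: h_f = f(L/D)·V²/2g = 0.01039·2540·0.5427 = 14.32 m
Minor: ΣK = 22.9; h_m = ΣK·V²/2g = 12.41 m
Total H_L = 14.32 + 12.41 = 26.72 m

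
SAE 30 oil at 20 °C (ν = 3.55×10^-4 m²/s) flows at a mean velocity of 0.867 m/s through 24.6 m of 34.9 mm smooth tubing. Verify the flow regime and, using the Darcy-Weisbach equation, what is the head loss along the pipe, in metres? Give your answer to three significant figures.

Re = VD/ν = 0.867·0.03490/3.55×10^-4 = 85.2 → laminar (Re < 2300)
f = 64/Re = 0.7509
h_f = f(L/D)V²/(2g) = 0.7509·(24.6/0.03490)·0.867²/(2·9.81) = 20.28 m

h_f ≈ 20.3 m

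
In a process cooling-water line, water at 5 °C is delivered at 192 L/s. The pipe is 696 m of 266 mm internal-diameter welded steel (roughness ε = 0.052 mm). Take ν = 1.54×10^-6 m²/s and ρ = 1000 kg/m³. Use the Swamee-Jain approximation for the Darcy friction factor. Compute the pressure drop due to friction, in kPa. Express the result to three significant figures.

V = 4Q/(πD²) = 4·0.192/(π·0.266²) = 3.455 m/s
Re = VD/ν = 3.455·0.266/1.54×10^-6 = 5.97×10^5 → turbulent
ε/D = 0.052/266 = 1.95×10^-4
Swamee-Jain: f = 0.01524
h_f = f(L/D)V²/(2g) = 0.01524·(696/0.266)·3.455²/(2·9.81) = 24.27 m
Δp = ρg·h_f = 1000·9.81·24.27 = 238.1 kPa

Δp ≈ 238 kPa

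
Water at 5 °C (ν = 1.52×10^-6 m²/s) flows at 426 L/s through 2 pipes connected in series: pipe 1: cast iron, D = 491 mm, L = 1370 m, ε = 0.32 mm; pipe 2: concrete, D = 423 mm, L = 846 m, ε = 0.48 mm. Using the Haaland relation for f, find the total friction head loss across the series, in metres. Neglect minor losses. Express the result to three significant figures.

H ≈ 32.4 m

Pipe 1: V = 2.250 m/s, Re = 7.27×10^5, ε/D = 6.52×10^-4, f = 0.01827, h_1 = f(L/D)V²/2g = 13.15 m
Pipe 2: V = 3.031 m/s, Re = 8.44×10^5, ε/D = 0.00113, f = 0.02058, h_2 = f(L/D)V²/2g = 19.28 m
Series → Q common, losses add: H = Σh = 32.43 m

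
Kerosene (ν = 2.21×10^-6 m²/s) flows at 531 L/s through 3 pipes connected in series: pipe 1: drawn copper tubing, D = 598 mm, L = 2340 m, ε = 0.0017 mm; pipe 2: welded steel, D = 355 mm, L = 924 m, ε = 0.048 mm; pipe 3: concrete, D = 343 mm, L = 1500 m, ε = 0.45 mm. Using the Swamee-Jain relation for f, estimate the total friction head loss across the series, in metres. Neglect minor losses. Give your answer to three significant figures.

Pipe 1: V = 1.891 m/s, Re = 5.12×10^5, ε/D = 2.84×10^-6, f = 0.01308, h_1 = f(L/D)V²/2g = 9.327 m
Pipe 2: V = 5.365 m/s, Re = 8.62×10^5, ε/D = 1.35×10^-4, f = 0.01415, h_2 = f(L/D)V²/2g = 54.03 m
Pipe 3: V = 5.747 m/s, Re = 8.92×10^5, ε/D = 0.00131, f = 0.02137, h_3 = f(L/D)V²/2g = 157.3 m
Series → Q common, losses add: H = Σh = 220.7 m

H ≈ 221 m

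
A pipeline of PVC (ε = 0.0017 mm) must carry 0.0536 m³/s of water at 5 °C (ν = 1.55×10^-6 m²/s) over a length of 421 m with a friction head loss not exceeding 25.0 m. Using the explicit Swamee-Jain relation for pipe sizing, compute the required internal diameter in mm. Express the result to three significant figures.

D ≈ 144 mm

Swamee-Jain (Type III): D = 0.66·[ε^1.25·(LQ²/(gh_f))^4.75 + ν·Q^9.4·(L/(gh_f))^5.2]^0.04
LQ²/(gh_f) = 0.004932; L/(gh_f) = 1.717
Term 1 = ε^1.25·(…)^4.75 = 6.76×10^-19; Term 2 = ν·Q^9.4·(…)^5.2 = 2.92×10^-17
D = 0.66·(6.76×10^-19 + 2.92×10^-17)^0.04 = 0.1441 m = 144 mm
Check: V = 3.29 m/s, Re = 3.06×10^5, f = 0.01446, h_f = 23.3 m ≈ 25.0 m ✓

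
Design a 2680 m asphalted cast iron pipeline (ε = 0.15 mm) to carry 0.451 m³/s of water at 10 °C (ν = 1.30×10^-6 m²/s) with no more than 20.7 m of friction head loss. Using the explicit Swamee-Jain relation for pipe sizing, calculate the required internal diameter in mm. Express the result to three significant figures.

D ≈ 518 mm

Swamee-Jain (Type III): D = 0.66·[ε^1.25·(LQ²/(gh_f))^4.75 + ν·Q^9.4·(L/(gh_f))^5.2]^0.04
LQ²/(gh_f) = 2.684; L/(gh_f) = 13.20
Term 1 = ε^1.25·(…)^4.75 = 0.00181; Term 2 = ν·Q^9.4·(…)^5.2 = 4.90×10^-4
D = 0.66·(0.00181 + 4.90×10^-4)^0.04 = 0.5176 m = 518 mm
Check: V = 2.14 m/s, Re = 8.53×10^5, f = 0.01578, h_f = 19.1 m ≈ 20.7 m ✓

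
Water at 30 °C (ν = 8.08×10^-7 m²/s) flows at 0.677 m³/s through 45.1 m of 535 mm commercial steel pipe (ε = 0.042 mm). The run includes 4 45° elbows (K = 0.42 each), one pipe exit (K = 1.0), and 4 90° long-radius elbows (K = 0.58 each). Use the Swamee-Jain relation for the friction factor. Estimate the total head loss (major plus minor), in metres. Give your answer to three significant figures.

H_L ≈ 2.80 m

V = 4Q/(πD²) = 3.012 m/s; V²/2g = 0.4623 m
Re = 1.99×10^6, ε/D = 7.85×10^-5 → f = 0.01248 (Swamee-Jain)
Major: h_f = f(L/D)·V²/2g = 0.01248·84.30·0.4623 = 0.4865 m
Minor: ΣK = 5.00; h_m = ΣK·V²/2g = 2.311 m
Total H_L = 0.4865 + 2.311 = 2.798 m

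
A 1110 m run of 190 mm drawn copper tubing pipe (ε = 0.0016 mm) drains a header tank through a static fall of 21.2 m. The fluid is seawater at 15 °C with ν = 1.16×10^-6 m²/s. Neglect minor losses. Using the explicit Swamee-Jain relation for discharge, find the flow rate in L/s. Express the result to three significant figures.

Q ≈ 63.9 L/s

Swamee-Jain (Type II): Q = -0.965·√(gD⁵h_f/L)·ln[ε/(3.7D) + √(3.17ν²L/(gD³h_f))]
√(gD⁵h_f/L) = √(9.81·0.190⁵·21.2/1110) = 0.006811
ε/(3.7D) = 2.28×10^-6; √(3.17ν²L/(gD³h_f)) = 5.76×10^-5
Q = -0.965·0.006811·ln(5.989×10^-5) = 0.06391 m³/s
Check: V = 2.25 m/s, Re = 3.69×10^5, f = 0.01394, h_f = 21.1 m ≈ 21.2 m ✓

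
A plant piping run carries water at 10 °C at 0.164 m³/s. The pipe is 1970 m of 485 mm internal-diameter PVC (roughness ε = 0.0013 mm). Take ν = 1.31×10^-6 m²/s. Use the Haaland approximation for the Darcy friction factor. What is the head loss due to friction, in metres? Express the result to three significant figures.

V = 4Q/(πD²) = 4·0.164/(π·0.485²) = 0.8877 m/s
Re = VD/ν = 0.8877·0.485/1.31×10^-6 = 3.29×10^5 → turbulent
ε/D = 0.0013/485 = 2.68×10^-6
Haaland: f = 0.01412
h_f = f(L/D)V²/(2g) = 0.01412·(1970/0.485)·0.8877²/(2·9.81) = 2.304 m

h_f ≈ 2.30 m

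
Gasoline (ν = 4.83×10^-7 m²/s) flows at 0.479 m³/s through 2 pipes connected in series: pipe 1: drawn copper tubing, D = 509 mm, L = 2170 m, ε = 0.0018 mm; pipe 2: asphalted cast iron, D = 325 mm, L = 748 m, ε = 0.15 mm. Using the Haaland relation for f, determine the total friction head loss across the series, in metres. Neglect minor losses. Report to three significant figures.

H ≈ 76.9 m

Pipe 1: V = 2.354 m/s, Re = 2.48×10^6, ε/D = 3.54×10^-6, f = 0.01011, h_1 = f(L/D)V²/2g = 12.18 m
Pipe 2: V = 5.774 m/s, Re = 3.89×10^6, ε/D = 4.62×10^-4, f = 0.01656, h_2 = f(L/D)V²/2g = 64.77 m
Series → Q common, losses add: H = Σh = 76.94 m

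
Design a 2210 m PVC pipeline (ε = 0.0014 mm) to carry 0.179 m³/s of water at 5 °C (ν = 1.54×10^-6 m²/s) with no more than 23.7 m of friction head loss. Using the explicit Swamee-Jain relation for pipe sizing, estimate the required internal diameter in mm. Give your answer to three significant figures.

D ≈ 323 mm

Swamee-Jain (Type III): D = 0.66·[ε^1.25·(LQ²/(gh_f))^4.75 + ν·Q^9.4·(L/(gh_f))^5.2]^0.04
LQ²/(gh_f) = 0.3046; L/(gh_f) = 9.505
Term 1 = ε^1.25·(…)^4.75 = 1.70×10^-10; Term 2 = ν·Q^9.4·(…)^5.2 = 1.78×10^-8
D = 0.66·(1.70×10^-10 + 1.78×10^-8)^0.04 = 0.3234 m = 323 mm
Check: V = 2.18 m/s, Re = 4.58×10^5, f = 0.01337, h_f = 22.1 m ≈ 23.7 m ✓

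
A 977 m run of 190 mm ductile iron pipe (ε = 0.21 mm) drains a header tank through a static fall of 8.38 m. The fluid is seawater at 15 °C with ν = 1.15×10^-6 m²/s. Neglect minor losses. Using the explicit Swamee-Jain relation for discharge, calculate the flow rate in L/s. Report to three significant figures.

Q ≈ 34.6 L/s

Swamee-Jain (Type II): Q = -0.965·√(gD⁵h_f/L)·ln[ε/(3.7D) + √(3.17ν²L/(gD³h_f))]
√(gD⁵h_f/L) = √(9.81·0.190⁵·8.38/977) = 0.004565
ε/(3.7D) = 2.99×10^-4; √(3.17ν²L/(gD³h_f)) = 8.52×10^-5
Q = -0.965·0.004565·ln(3.839×10^-4) = 0.03464 m³/s
Check: V = 1.22 m/s, Re = 2.02×10^5, f = 0.02159, h_f = 8.45 m ≈ 8.38 m ✓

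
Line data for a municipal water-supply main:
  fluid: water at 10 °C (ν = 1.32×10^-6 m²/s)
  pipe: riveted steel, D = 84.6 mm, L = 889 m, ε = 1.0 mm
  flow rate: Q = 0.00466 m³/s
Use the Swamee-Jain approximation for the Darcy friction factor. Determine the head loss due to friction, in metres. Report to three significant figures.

V = 4Q/(πD²) = 4·0.00466/(π·0.0846²) = 0.8290 m/s
Re = VD/ν = 0.8290·0.0846/1.32×10^-6 = 5.31×10^4 → turbulent
ε/D = 1.0/84.6 = 0.0118
Swamee-Jain: f = 0.04151
h_f = f(L/D)V²/(2g) = 0.04151·(889/0.0846)·0.8290²/(2·9.81) = 15.28 m

h_f ≈ 15.3 m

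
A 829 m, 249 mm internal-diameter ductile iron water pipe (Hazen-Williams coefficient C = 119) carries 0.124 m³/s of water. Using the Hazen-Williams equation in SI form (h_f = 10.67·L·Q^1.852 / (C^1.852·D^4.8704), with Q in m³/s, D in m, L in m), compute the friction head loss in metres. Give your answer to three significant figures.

h_f = 10.67·829·0.124^1.852 / (119^1.852·0.249^4.8704) = 23.15 m

h_f ≈ 23.2 m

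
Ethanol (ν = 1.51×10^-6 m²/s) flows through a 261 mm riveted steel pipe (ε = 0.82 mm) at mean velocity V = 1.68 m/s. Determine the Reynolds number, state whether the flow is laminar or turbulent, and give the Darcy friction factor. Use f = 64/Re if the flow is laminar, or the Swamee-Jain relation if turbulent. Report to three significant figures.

Re ≈ 2.90×10^5; turbulent; f ≈ 0.0271

Re = VD/ν = 1.680·0.261/1.51×10^-6 = 2.90×10^5
Re > 4000 → turbulent; ε/D = 0.00314
Swamee-Jain: f = 0.02711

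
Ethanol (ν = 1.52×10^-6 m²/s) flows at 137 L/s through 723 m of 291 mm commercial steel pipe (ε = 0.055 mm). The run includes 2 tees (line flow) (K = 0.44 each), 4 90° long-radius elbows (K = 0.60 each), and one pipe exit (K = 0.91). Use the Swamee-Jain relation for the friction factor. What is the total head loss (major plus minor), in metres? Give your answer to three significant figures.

V = 4Q/(πD²) = 2.060 m/s; V²/2g = 0.2163 m
Re = 3.94×10^5, ε/D = 1.89×10^-4 → f = 0.01575 (Swamee-Jain)
Major: h_f = f(L/D)·V²/2g = 0.01575·2485·0.2163 = 8.465 m
Minor: ΣK = 4.19; h_m = ΣK·V²/2g = 0.9062 m
Total H_L = 8.465 + 0.9062 = 9.372 m

H_L ≈ 9.37 m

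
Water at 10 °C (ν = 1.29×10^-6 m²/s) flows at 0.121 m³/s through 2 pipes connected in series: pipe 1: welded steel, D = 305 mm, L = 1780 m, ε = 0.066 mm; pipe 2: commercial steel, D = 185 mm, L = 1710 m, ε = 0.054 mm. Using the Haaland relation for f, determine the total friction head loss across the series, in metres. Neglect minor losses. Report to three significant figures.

H ≈ 164 m

Pipe 1: V = 1.656 m/s, Re = 3.92×10^5, ε/D = 2.16×10^-4, f = 0.01577, h_1 = f(L/D)V²/2g = 12.86 m
Pipe 2: V = 4.501 m/s, Re = 6.46×10^5, ε/D = 2.92×10^-4, f = 0.01585, h_2 = f(L/D)V²/2g = 151.3 m
Series → Q common, losses add: H = Σh = 164.1 m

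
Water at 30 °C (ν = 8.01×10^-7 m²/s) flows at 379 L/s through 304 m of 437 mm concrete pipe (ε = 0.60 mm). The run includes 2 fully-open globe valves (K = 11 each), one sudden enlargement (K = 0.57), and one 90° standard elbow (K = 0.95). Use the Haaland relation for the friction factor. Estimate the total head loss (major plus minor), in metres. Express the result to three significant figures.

V = 4Q/(πD²) = 2.527 m/s; V²/2g = 0.3254 m
Re = 1.38×10^6, ε/D = 0.00137 → f = 0.02144 (Haaland)
Major: h_f = f(L/D)·V²/2g = 0.02144·695.7·0.3254 = 4.854 m
Minor: ΣK = 23.5; h_m = ΣK·V²/2g = 7.654 m
Total H_L = 4.854 + 7.654 = 12.51 m

H_L ≈ 12.5 m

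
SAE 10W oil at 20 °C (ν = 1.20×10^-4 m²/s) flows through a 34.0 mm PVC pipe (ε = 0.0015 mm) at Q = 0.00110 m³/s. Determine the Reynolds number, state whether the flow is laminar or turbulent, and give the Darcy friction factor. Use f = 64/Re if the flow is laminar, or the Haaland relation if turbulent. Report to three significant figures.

V = 4Q/(πD²) = 1.212 m/s
Re = VD/ν = 1.212·0.0340/1.20×10^-4 = 343
Re < 2300 → laminar → f = 64/Re = 0.1864

Re ≈ 343; laminar; f = 64/Re ≈ 0.186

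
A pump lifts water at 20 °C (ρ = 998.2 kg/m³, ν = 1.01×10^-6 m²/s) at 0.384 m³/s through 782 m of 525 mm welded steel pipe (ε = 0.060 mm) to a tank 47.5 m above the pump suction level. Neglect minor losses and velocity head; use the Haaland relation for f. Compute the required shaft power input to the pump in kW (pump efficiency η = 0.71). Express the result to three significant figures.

P_shaft ≈ 269 kW

V = 4Q/(πD²) = 1.774 m/s; Re = 9.22×10^5; ε/D = 1.14×10^-4; f = 0.01362
h_f = f(L/D)V²/2g = 3.253 m
Total head H = z + h_f = 47.5 + 3.253 = 50.75 m
P_hyd = ρgQH = 998.2·9.81·0.384·50.75 = 190.8 kW
P_shaft = P_hyd/η = 190.8/0.71 = 268.8 kW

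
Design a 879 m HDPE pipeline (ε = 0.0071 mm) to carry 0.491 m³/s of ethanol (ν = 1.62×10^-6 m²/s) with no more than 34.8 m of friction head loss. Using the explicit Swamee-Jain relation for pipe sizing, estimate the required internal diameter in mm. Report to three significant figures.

Swamee-Jain (Type III): D = 0.66·[ε^1.25·(LQ²/(gh_f))^4.75 + ν·Q^9.4·(L/(gh_f))^5.2]^0.04
LQ²/(gh_f) = 0.6207; L/(gh_f) = 2.575
Term 1 = ε^1.25·(…)^4.75 = 3.81×10^-8; Term 2 = ν·Q^9.4·(…)^5.2 = 2.76×10^-7
D = 0.66·(3.81×10^-8 + 2.76×10^-7)^0.04 = 0.3626 m = 363 mm
Check: V = 4.75 m/s, Re = 1.06×10^6, f = 0.01197, h_f = 33.4 m ≈ 34.8 m ✓

D ≈ 363 mm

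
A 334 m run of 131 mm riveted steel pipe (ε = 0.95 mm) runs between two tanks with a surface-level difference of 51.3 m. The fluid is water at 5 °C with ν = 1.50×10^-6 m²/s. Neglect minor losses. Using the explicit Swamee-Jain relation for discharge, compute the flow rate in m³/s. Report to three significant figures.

Swamee-Jain (Type II): Q = -0.965·√(gD⁵h_f/L)·ln[ε/(3.7D) + √(3.17ν²L/(gD³h_f))]
√(gD⁵h_f/L) = √(9.81·0.131⁵·51.3/334) = 0.007624
ε/(3.7D) = 0.00196; √(3.17ν²L/(gD³h_f)) = 4.59×10^-5
Q = -0.965·0.007624·ln(0.002006) = 0.04570 m³/s
Check: V = 3.39 m/s, Re = 2.96×10^5, f = 0.03448, h_f = 51.5 m ≈ 51.3 m ✓

Q ≈ 0.0457 m³/s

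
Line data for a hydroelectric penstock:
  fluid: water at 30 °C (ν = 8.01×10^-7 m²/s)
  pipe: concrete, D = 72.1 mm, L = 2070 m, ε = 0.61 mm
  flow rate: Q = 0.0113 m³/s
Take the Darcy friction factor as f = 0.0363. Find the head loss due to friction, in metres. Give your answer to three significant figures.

V = 4Q/(πD²) = 4·0.0113/(π·0.0721²) = 2.768 m/s
h_f = f(L/D)V²/(2g) = 0.03630·(2070/0.0721)·2.768²/(2·9.81) = 406.9 m

h_f ≈ 407 m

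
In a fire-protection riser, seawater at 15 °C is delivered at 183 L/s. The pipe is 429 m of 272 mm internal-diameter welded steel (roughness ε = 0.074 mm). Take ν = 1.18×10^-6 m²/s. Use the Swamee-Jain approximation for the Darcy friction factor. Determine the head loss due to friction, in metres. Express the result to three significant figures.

h_f ≈ 12.6 m

V = 4Q/(πD²) = 4·0.183/(π·0.272²) = 3.149 m/s
Re = VD/ν = 3.149·0.272/1.18×10^-6 = 7.26×10^5 → turbulent
ε/D = 0.074/272 = 2.72×10^-4
Swamee-Jain: f = 0.01576
h_f = f(L/D)V²/(2g) = 0.01576·(429/0.272)·3.149²/(2·9.81) = 12.57 m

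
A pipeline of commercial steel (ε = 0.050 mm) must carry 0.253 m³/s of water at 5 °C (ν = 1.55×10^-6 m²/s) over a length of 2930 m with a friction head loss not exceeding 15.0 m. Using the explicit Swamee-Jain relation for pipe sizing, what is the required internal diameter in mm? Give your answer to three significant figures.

D ≈ 438 mm

Swamee-Jain (Type III): D = 0.66·[ε^1.25·(LQ²/(gh_f))^4.75 + ν·Q^9.4·(L/(gh_f))^5.2]^0.04
LQ²/(gh_f) = 1.275; L/(gh_f) = 19.91
Term 1 = ε^1.25·(…)^4.75 = 1.33×10^-5; Term 2 = ν·Q^9.4·(…)^5.2 = 2.16×10^-5
D = 0.66·(1.33×10^-5 + 2.16×10^-5)^0.04 = 0.4378 m = 438 mm
Check: V = 1.68 m/s, Re = 4.75×10^5, f = 0.01472, h_f = 14.2 m ≈ 15.0 m ✓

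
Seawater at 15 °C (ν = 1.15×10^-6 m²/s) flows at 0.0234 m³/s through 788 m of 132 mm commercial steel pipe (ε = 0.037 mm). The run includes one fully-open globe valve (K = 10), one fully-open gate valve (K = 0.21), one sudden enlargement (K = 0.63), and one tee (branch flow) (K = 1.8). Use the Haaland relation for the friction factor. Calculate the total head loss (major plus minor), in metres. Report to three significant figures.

V = 4Q/(πD²) = 1.710 m/s; V²/2g = 0.1490 m
Re = 1.96×10^5, ε/D = 2.80×10^-4 → f = 0.01742 (Haaland)
Major: h_f = f(L/D)·V²/2g = 0.01742·5970·0.1490 = 15.50 m
Minor: ΣK = 12.6; h_m = ΣK·V²/2g = 1.884 m
Total H_L = 15.50 + 1.884 = 17.38 m

H_L ≈ 17.4 m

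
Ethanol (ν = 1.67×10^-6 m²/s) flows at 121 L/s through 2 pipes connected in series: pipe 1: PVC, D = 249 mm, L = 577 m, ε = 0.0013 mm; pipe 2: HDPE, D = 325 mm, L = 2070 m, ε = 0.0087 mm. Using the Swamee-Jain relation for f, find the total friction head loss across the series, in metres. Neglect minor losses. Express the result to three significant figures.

H ≈ 20.4 m

Pipe 1: V = 2.485 m/s, Re = 3.70×10^5, ε/D = 5.22×10^-6, f = 0.01389, h_1 = f(L/D)V²/2g = 10.13 m
Pipe 2: V = 1.459 m/s, Re = 2.84×10^5, ε/D = 2.68×10^-5, f = 0.01482, h_2 = f(L/D)V²/2g = 10.24 m
Series → Q common, losses add: H = Σh = 20.37 m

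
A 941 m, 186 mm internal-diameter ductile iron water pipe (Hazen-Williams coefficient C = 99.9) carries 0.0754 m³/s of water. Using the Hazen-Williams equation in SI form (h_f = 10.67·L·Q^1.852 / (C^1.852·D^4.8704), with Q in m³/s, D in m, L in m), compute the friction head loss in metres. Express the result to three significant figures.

h_f ≈ 59.9 m

h_f = 10.67·941·0.0754^1.852 / (99.9^1.852·0.186^4.8704) = 59.87 m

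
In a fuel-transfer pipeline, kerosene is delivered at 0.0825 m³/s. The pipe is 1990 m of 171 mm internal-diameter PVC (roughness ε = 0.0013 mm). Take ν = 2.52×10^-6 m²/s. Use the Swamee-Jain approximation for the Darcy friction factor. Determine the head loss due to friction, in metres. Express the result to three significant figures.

h_f ≈ 115 m

V = 4Q/(πD²) = 4·0.0825/(π·0.171²) = 3.592 m/s
Re = VD/ν = 3.592·0.171/2.52×10^-6 = 2.44×10^5 → turbulent
ε/D = 0.0013/171 = 7.60×10^-6
Swamee-Jain: f = 0.01503
h_f = f(L/D)V²/(2g) = 0.01503·(1990/0.171)·3.592²/(2·9.81) = 115.0 m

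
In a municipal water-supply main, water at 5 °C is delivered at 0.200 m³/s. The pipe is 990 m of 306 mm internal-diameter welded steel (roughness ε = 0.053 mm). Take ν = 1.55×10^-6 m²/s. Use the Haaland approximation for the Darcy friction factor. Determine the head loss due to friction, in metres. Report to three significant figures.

h_f ≈ 18.2 m

V = 4Q/(πD²) = 4·0.200/(π·0.306²) = 2.720 m/s
Re = VD/ν = 2.720·0.306/1.55×10^-6 = 5.37×10^5 → turbulent
ε/D = 0.053/306 = 1.73×10^-4
Haaland: f = 0.01494
h_f = f(L/D)V²/(2g) = 0.01494·(990/0.306)·2.720²/(2·9.81) = 18.22 m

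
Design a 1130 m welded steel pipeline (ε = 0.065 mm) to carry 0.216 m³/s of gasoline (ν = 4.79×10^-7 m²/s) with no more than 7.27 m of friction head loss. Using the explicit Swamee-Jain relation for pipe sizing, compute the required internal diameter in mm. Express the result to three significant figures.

Swamee-Jain (Type III): D = 0.66·[ε^1.25·(LQ²/(gh_f))^4.75 + ν·Q^9.4·(L/(gh_f))^5.2]^0.04
LQ²/(gh_f) = 0.7392; L/(gh_f) = 15.84
Term 1 = ε^1.25·(…)^4.75 = 1.39×10^-6; Term 2 = ν·Q^9.4·(…)^5.2 = 4.61×10^-7
D = 0.66·(1.39×10^-6 + 4.61×10^-7)^0.04 = 0.3893 m = 389 mm
Check: V = 1.82 m/s, Re = 1.48×10^6, f = 0.01409, h_f = 6.87 m ≈ 7.27 m ✓

D ≈ 389 mm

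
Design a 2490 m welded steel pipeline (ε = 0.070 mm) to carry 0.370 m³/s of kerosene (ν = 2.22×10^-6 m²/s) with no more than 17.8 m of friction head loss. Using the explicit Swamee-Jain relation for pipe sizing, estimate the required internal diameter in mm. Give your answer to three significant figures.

Swamee-Jain (Type III): D = 0.66·[ε^1.25·(LQ²/(gh_f))^4.75 + ν·Q^9.4·(L/(gh_f))^5.2]^0.04
LQ²/(gh_f) = 1.952; L/(gh_f) = 14.26
Term 1 = ε^1.25·(…)^4.75 = 1.54×10^-4; Term 2 = ν·Q^9.4·(…)^5.2 = 1.94×10^-4
D = 0.66·(1.54×10^-4 + 1.94×10^-4)^0.04 = 0.4800 m = 480 mm
Check: V = 2.05 m/s, Re = 4.42×10^5, f = 0.01516, h_f = 16.8 m ≈ 17.8 m ✓

D ≈ 480 mm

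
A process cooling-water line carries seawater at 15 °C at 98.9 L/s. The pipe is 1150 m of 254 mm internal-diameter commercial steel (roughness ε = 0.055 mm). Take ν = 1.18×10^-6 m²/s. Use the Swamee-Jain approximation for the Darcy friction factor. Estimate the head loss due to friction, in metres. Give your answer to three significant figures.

V = 4Q/(πD²) = 4·0.0989/(π·0.254²) = 1.952 m/s
Re = VD/ν = 1.952·0.254/1.18×10^-6 = 4.20×10^5 → turbulent
ε/D = 0.055/254 = 2.17×10^-4
Swamee-Jain: f = 0.01590
h_f = f(L/D)V²/(2g) = 0.01590·(1150/0.254)·1.952²/(2·9.81) = 13.98 m

h_f ≈ 14.0 m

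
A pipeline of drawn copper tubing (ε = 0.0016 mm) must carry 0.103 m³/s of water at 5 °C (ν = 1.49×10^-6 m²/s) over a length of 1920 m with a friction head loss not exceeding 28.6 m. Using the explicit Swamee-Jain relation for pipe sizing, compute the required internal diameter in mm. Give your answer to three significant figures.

D ≈ 245 mm

Swamee-Jain (Type III): D = 0.66·[ε^1.25·(LQ²/(gh_f))^4.75 + ν·Q^9.4·(L/(gh_f))^5.2]^0.04
LQ²/(gh_f) = 0.07260; L/(gh_f) = 6.843
Term 1 = ε^1.25·(…)^4.75 = 2.21×10^-13; Term 2 = ν·Q^9.4·(…)^5.2 = 1.73×10^-11
D = 0.66·(2.21×10^-13 + 1.73×10^-11)^0.04 = 0.2450 m = 245 mm
Check: V = 2.18 m/s, Re = 3.59×10^5, f = 0.01399, h_f = 26.6 m ≈ 28.6 m ✓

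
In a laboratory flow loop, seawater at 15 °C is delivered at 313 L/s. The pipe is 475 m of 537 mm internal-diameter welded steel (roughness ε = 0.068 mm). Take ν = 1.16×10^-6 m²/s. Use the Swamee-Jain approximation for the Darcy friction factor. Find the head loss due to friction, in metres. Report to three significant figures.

V = 4Q/(πD²) = 4·0.313/(π·0.537²) = 1.382 m/s
Re = VD/ν = 1.382·0.537/1.16×10^-6 = 6.40×10^5 → turbulent
ε/D = 0.068/537 = 1.27×10^-4
Swamee-Jain: f = 0.01441
h_f = f(L/D)V²/(2g) = 0.01441·(475/0.537)·1.382²/(2·9.81) = 1.241 m

h_f ≈ 1.24 m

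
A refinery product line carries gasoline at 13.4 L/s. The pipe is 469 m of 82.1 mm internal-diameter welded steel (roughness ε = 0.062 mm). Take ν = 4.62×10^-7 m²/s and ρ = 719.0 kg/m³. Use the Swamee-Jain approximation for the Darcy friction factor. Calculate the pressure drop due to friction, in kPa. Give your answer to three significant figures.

V = 4Q/(πD²) = 4·0.0134/(π·0.0821²) = 2.531 m/s
Re = VD/ν = 2.531·0.0821/4.62×10^-7 = 4.50×10^5 → turbulent
ε/D = 0.062/82.1 = 7.55×10^-4
Swamee-Jain: f = 0.01929
h_f = f(L/D)V²/(2g) = 0.01929·(469/0.0821)·2.531²/(2·9.81) = 35.98 m
Δp = ρg·h_f = 719.0·9.81·35.98 = 253.8 kPa

Δp ≈ 254 kPa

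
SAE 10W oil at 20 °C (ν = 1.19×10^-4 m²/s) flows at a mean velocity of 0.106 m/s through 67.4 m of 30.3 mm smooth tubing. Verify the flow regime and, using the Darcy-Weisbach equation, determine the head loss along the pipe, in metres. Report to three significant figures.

Re = VD/ν = 0.106·0.03030/1.19×10^-4 = 27.0 → laminar (Re < 2300)
f = 64/Re = 2.371
h_f = f(L/D)V²/(2g) = 2.371·(67.4/0.03030)·0.106²/(2·9.81) = 3.021 m

h_f ≈ 3.02 m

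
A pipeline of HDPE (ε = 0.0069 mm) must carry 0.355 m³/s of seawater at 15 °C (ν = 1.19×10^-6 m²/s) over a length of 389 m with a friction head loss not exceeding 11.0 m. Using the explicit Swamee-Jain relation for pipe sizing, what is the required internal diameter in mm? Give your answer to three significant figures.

Swamee-Jain (Type III): D = 0.66·[ε^1.25·(LQ²/(gh_f))^4.75 + ν·Q^9.4·(L/(gh_f))^5.2]^0.04
LQ²/(gh_f) = 0.4543; L/(gh_f) = 3.605
Term 1 = ε^1.25·(…)^4.75 = 8.34×10^-9; Term 2 = ν·Q^9.4·(…)^5.2 = 5.54×10^-8
D = 0.66·(8.34×10^-9 + 5.54×10^-8)^0.04 = 0.3402 m = 340 mm
Check: V = 3.91 m/s, Re = 1.12×10^6, f = 0.01191, h_f = 10.6 m ≈ 11.0 m ✓

D ≈ 340 mm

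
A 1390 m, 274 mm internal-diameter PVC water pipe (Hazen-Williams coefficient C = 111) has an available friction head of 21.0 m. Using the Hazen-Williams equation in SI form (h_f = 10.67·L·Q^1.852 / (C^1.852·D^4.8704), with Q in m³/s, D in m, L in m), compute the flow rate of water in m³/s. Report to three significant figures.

Q ≈ 0.107 m³/s

Rearranging: Q = [h_f·C^1.852·D^4.8704 / (10.67·L)]^(1/1.852)
Q = [21.0·111^1.852·0.274^4.8704 / (10.67·1390)]^0.540 = 0.1068 m³/s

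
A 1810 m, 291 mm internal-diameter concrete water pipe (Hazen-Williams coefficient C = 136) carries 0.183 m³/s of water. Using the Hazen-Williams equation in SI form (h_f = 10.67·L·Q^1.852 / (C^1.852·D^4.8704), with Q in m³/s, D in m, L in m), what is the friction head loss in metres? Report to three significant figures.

h_f = 10.67·1810·0.183^1.852 / (136^1.852·0.291^4.8704) = 37.99 m

h_f ≈ 38.0 m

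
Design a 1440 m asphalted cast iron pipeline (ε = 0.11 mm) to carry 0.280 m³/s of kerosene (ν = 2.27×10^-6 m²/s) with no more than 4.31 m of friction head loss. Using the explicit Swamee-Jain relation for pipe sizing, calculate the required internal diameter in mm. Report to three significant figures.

Swamee-Jain (Type III): D = 0.66·[ε^1.25·(LQ²/(gh_f))^4.75 + ν·Q^9.4·(L/(gh_f))^5.2]^0.04
LQ²/(gh_f) = 2.670; L/(gh_f) = 34.06
Term 1 = ε^1.25·(…)^4.75 = 0.00120; Term 2 = ν·Q^9.4·(…)^5.2 = 0.00134
D = 0.66·(0.00120 + 0.00134)^0.04 = 0.5196 m = 520 mm
Check: V = 1.32 m/s, Re = 3.02×10^5, f = 0.01639, h_f = 4.04 m ≈ 4.31 m ✓

D ≈ 520 mm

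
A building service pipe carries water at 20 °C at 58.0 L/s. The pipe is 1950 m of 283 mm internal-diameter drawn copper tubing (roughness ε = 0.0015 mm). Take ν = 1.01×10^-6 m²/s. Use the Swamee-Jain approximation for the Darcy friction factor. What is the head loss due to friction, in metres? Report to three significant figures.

h_f ≈ 4.43 m

V = 4Q/(πD²) = 4·0.0580/(π·0.283²) = 0.9221 m/s
Re = VD/ν = 0.9221·0.283/1.01×10^-6 = 2.58×10^5 → turbulent
ε/D = 0.0015/283 = 5.30×10^-6
Swamee-Jain: f = 0.01484
h_f = f(L/D)V²/(2g) = 0.01484·(1950/0.283)·0.9221²/(2·9.81) = 4.432 m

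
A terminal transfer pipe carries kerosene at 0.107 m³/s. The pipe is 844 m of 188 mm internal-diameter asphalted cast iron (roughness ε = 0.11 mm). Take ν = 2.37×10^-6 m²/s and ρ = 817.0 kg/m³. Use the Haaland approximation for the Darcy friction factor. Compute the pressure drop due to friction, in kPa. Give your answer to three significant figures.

V = 4Q/(πD²) = 4·0.107/(π·0.188²) = 3.855 m/s
Re = VD/ν = 3.855·0.188/2.37×10^-6 = 3.06×10^5 → turbulent
ε/D = 0.11/188 = 5.85×10^-4
Haaland: f = 0.01853
h_f = f(L/D)V²/(2g) = 0.01853·(844/0.188)·3.855²/(2·9.81) = 63.00 m
Δp = ρg·h_f = 817.0·9.81·63.00 = 504.9 kPa

Δp ≈ 505 kPa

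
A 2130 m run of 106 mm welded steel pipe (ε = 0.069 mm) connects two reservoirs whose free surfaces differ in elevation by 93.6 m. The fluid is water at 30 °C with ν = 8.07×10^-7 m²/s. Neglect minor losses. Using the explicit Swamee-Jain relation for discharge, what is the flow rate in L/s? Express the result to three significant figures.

Q ≈ 19.3 L/s

Swamee-Jain (Type II): Q = -0.965·√(gD⁵h_f/L)·ln[ε/(3.7D) + √(3.17ν²L/(gD³h_f))]
√(gD⁵h_f/L) = √(9.81·0.106⁵·93.6/2130) = 0.002402
ε/(3.7D) = 1.76×10^-4; √(3.17ν²L/(gD³h_f)) = 6.34×10^-5
Q = -0.965·0.002402·ln(2.393×10^-4) = 0.01932 m³/s
Check: V = 2.19 m/s, Re = 2.88×10^5, f = 0.01919, h_f = 94.3 m ≈ 93.6 m ✓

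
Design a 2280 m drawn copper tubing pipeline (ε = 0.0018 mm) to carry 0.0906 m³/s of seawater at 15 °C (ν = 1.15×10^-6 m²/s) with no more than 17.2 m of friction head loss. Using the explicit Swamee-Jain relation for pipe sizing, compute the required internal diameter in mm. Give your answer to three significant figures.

D ≈ 266 mm

Swamee-Jain (Type III): D = 0.66·[ε^1.25·(LQ²/(gh_f))^4.75 + ν·Q^9.4·(L/(gh_f))^5.2]^0.04
LQ²/(gh_f) = 0.1109; L/(gh_f) = 13.51
Term 1 = ε^1.25·(…)^4.75 = 1.92×10^-12; Term 2 = ν·Q^9.4·(…)^5.2 = 1.37×10^-10
D = 0.66·(1.92×10^-12 + 1.37×10^-10)^0.04 = 0.2662 m = 266 mm
Check: V = 1.63 m/s, Re = 3.77×10^5, f = 0.01387, h_f = 16.0 m ≈ 17.2 m ✓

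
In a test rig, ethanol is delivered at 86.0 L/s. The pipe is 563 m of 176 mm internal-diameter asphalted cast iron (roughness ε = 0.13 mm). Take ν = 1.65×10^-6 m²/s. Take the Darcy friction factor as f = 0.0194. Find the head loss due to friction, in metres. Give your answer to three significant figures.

h_f ≈ 39.5 m

V = 4Q/(πD²) = 4·0.0860/(π·0.176²) = 3.535 m/s
h_f = f(L/D)V²/(2g) = 0.01940·(563/0.176)·3.535²/(2·9.81) = 39.52 m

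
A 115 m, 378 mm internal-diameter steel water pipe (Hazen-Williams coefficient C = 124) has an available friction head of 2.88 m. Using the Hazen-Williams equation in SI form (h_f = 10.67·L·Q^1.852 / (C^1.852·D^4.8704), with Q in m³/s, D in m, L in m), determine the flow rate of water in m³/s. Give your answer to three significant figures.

Rearranging: Q = [h_f·C^1.852·D^4.8704 / (10.67·L)]^(1/1.852)
Q = [2.88·124^1.852·0.378^4.8704 / (10.67·115)]^0.540 = 0.3652 m³/s

Q ≈ 0.365 m³/s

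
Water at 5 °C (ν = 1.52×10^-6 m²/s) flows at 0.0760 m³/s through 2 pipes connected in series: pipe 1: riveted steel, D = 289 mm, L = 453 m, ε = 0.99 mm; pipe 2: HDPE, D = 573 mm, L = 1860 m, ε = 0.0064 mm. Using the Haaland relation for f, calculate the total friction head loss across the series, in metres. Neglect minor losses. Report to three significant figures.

Pipe 1: V = 1.159 m/s, Re = 2.20×10^5, ε/D = 0.00343, f = 0.02772, h_1 = f(L/D)V²/2g = 2.973 m
Pipe 2: V = 0.2947 m/s, Re = 1.11×10^5, ε/D = 1.12×10^-5, f = 0.01748, h_2 = f(L/D)V²/2g = 0.2512 m
Series → Q common, losses add: H = Σh = 3.224 m

H ≈ 3.22 m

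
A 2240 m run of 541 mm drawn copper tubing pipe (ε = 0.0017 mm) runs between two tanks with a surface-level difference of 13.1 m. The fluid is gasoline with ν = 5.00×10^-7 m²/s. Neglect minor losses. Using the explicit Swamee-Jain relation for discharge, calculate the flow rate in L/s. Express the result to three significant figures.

Q ≈ 572 L/s

Swamee-Jain (Type II): Q = -0.965·√(gD⁵h_f/L)·ln[ε/(3.7D) + √(3.17ν²L/(gD³h_f))]
√(gD⁵h_f/L) = √(9.81·0.541⁵·13.1/2240) = 0.05156
ε/(3.7D) = 8.49×10^-7; √(3.17ν²L/(gD³h_f)) = 9.34×10^-6
Q = -0.965·0.05156·ln(1.019×10^-5) = 0.5719 m³/s
Check: V = 2.49 m/s, Re = 2.69×10^6, f = 0.01004, h_f = 13.1 m ≈ 13.1 m ✓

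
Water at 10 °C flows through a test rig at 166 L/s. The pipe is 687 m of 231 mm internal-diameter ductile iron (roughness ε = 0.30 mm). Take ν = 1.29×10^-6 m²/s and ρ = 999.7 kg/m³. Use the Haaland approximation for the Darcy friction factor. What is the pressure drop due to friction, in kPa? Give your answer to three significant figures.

Δp ≈ 497 kPa

V = 4Q/(πD²) = 4·0.166/(π·0.231²) = 3.961 m/s
Re = VD/ν = 3.961·0.231/1.29×10^-6 = 7.09×10^5 → turbulent
ε/D = 0.30/231 = 0.00130
Haaland: f = 0.02130
h_f = f(L/D)V²/(2g) = 0.02130·(687/0.231)·3.961²/(2·9.81) = 50.65 m
Δp = ρg·h_f = 999.7·9.81·50.65 = 496.7 kPa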